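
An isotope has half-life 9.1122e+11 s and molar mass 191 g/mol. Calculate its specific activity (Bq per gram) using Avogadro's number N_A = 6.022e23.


lambda = ln(2) / t_half = ln(2) / 9.1122e+11 = 7.606804e-13 /s
SA = lambda * N_A / M
SA = 7.606804e-13 * 6.022e23 / 191
SA = 2.3983e+09 Bq/g

2.3983e+09


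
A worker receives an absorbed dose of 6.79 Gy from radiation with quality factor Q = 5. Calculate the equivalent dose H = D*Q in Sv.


H = D * Q
H = 6.79 * 5
H = 33.950 Sv

33.950


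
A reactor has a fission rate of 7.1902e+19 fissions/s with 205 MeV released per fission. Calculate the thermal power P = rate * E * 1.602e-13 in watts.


P = fission_rate * E_MeV * 1.602e-13
P = 7.1902e+19 * 205 * 1.602e-13
P = 2.3613e+09 W

2.3613e+09


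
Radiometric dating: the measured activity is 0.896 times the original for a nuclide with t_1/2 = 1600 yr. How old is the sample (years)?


lambda = ln(2) / t_half = ln(2) / 1600 = 4.332170e-04 /yr
t = -ln(A/A0) / lambda
t = -ln(0.896) / 4.332170e-04
t = 253.49 yr

253.49


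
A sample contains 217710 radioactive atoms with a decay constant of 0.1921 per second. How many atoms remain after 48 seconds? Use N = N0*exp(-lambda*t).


N = N0 * exp(-lambda * t)
N = 217710 * exp(-0.1921 * 48)
N = 21.544

21.544


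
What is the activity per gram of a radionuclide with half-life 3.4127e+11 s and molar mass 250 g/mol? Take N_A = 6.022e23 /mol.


lambda = ln(2) / t_half = ln(2) / 3.4127e+11 = 2.031081e-12 /s
SA = lambda * N_A / M
SA = 2.031081e-12 * 6.022e23 / 250
SA = 4.8925e+09 Bq/g

4.8925e+09


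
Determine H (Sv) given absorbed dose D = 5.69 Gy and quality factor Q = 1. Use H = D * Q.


H = D * Q
H = 5.69 * 1
H = 5.6900 Sv

5.6900


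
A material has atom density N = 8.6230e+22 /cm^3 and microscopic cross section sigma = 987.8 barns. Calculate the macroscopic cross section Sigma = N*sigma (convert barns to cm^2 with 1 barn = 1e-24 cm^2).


Sigma = N * sigma_barns * 1e-24
Sigma = 8.6230e+22 * 987.8 * 1e-24
Sigma = 85.178 /cm

85.178


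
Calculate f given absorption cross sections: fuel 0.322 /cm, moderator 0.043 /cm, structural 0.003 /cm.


f = Sigma_a_fuel / (Sigma_a_fuel + Sigma_a_mod + Sigma_a_other)
f = 0.322 / (0.322 + 0.043 + 0.003)
f = 0.87500

0.87500


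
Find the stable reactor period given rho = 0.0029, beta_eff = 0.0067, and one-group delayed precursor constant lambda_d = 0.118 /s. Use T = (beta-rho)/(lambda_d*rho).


T = (beta - rho) / (lambda_d * rho)
T = (0.0067 - 0.0029) / (0.118 * 0.0029)
T = 11.105 s

11.105


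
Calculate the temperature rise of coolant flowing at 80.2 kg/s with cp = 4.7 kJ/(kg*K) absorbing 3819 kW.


dT = Q / (m_dot * cp)
dT = 3819 / (80.2 * 4.7)
dT = 10.132 C

10.132


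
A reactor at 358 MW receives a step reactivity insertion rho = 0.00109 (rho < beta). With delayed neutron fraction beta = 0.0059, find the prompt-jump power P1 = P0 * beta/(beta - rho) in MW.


P1/P0 = beta / (beta - rho)
P1/P0 = 0.0059 / (0.0059 - 0.00109) = 1.226611
P1 = 358 * 1.226611 = 439.13 MW

439.13


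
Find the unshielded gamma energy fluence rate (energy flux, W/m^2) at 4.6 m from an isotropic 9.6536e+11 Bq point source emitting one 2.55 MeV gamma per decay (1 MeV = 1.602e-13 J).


psi = A * E * 1.602e-13 / (4*pi*r^2)
psi = 9.6536e+11 * 2.55 * 1.602e-13 / (4*pi*4.6^2)
psi = 0.0014831 W/m^2

0.0014831


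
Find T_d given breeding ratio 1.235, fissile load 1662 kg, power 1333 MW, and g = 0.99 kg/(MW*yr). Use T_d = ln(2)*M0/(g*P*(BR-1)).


Breeding gain G = BR - 1 = 1.235 - 1 = 0.235
Fissile production rate = g * P * G = 0.99 * 1333 * 0.235 = 310.12245 kg/yr
T_d = ln(2) * M0 / (g * P * G)
T_d = ln(2) * 1662 / 310.12245 = 3.7147 yr

3.7147


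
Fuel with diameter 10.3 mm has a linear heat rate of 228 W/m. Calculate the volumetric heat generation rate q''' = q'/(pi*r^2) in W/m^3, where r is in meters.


r = D / 2 / 1000 = 10.3 / 2 / 1000 = 0.00515 m
q''' = q' / (pi * r^2)
q''' = 228 / (pi * 0.00515^2)
q''' = 2.7363e+06 W/m^3

2.7363e+06


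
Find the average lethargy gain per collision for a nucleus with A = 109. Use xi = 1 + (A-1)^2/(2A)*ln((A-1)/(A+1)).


xi = 1 + (A-1)^2/(2A) * ln((A-1)/(A+1))
xi = 1 + (109-1)^2/(2*109) * ln((109-1)/(109 +1))
xi = 0.018237

0.018237


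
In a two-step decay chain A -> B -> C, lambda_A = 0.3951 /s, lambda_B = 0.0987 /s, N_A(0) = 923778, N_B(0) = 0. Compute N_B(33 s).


N_B(t) = lambda_A * N_A0 / (lambda_B - lambda_A) * [exp(-lambda_A*t) - exp(-lambda_B*t)]
exp(-0.3951*33) = 2.175396e-06; exp(-0.0987*33) = 0.03849989
N_B = 0.3951 * 923778 / (0.0987 - 0.3951) * (2.175396e-06 - 0.03849989)
N_B = 47406

47406


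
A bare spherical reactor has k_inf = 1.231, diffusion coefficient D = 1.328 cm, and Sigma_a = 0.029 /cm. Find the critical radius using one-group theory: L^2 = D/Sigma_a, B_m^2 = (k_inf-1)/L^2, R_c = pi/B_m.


L^2 = D / Sigma_a = 1.328 / 0.029 = 45.79310 cm^2
B_m^2 = (k_inf - 1) / L^2 = (1.231 - 1) / 45.79310 = 0.005044428 /cm^2
For a bare sphere: B_g = pi/R, so R_c = pi / sqrt(B_m^2)
R_c = pi / sqrt(0.005044428) = 44.233 cm

44.233


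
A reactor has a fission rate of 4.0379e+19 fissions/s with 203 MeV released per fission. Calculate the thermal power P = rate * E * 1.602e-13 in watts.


P = fission_rate * E_MeV * 1.602e-13
P = 4.0379e+19 * 203 * 1.602e-13
P = 1.3131e+09 W

1.3131e+09


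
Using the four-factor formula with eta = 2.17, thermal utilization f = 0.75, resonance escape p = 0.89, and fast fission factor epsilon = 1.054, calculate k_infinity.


k_inf = eta * f * p * epsilon
k_inf = 2.17 * 0.75 * 0.89 * 1.054
k_inf = 1.5267

1.5267


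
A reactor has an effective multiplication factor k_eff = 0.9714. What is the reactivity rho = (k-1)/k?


rho = (k_eff - 1) / k_eff
rho = (0.9714 - 1) / 0.9714
rho = -0.029442

-0.029442


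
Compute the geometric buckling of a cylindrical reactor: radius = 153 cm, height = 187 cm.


B^2 = (2.405/R)^2 + (pi/H)^2
B^2 = (2.405/153)^2 + (pi/187)^2
B^2 = 5.2932e-04 /cm^2

5.2932e-04


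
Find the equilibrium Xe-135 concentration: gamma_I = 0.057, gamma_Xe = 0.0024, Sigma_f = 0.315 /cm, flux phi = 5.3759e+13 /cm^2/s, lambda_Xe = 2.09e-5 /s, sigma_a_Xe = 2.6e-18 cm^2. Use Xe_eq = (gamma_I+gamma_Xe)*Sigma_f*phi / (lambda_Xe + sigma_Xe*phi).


Xe_eq = (gamma_I + gamma_Xe) * Sigma_f * phi / (lambda_Xe + sigma_Xe * phi)
Numerator = (0.057 + 0.0024) * 0.315 * 5.3759e+13 = 1.005885e+12
Denominator = 2.09e-5 + 2.6e-18 * 5.3759e+13 = 1.606734e-04
Xe_eq = 1.005885e+12 / 1.606734e-04 = 6.2604e+15 /cm^3

6.2604e+15


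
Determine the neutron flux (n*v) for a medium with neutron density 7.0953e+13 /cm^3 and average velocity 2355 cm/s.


phi = n * v
phi = 7.0953e+13 * 2355
phi = 1.6709e+17 /cm^2/s

1.6709e+17


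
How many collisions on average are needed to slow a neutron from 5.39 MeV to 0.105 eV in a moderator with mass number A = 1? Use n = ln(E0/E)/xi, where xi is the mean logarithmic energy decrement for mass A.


xi = 1 + (A-1)^2/(2A)*ln((A-1)/(A+1)) = 1 (for A = 1)
n = ln(E0/E) / xi
n = ln(5.39e6 / 0.105) / 1
n = ln(5.133333e+07) / 1 = 17.754

17.754


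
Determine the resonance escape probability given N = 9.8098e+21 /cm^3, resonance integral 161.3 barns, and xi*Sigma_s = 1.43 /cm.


p = exp(-N * I * 1e-24 / (xi*Sigma_s))
p = exp(-9.8098e+21 * 161.3 * 1e-24 / 1.43)
p = 0.33071

0.33071


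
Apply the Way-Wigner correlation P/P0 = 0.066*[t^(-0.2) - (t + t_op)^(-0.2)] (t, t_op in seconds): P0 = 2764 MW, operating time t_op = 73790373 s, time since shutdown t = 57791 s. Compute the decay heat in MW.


P/P0 = 0.066 * [t^(-0.2) - (t + t_op)^(-0.2)]
P/P0 = 0.066 * [57791^(-0.2) - (57791 + 73790373)^(-0.2)]
P/P0 = 0.066 * [0.1115907 - 0.02668899] = 0.005603513
P = 2764 * 0.005603513 = 15.488 MW

15.488


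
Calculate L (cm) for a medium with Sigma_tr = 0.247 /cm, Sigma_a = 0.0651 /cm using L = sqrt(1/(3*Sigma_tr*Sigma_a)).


D = 1 / (3 * Sigma_tr) = 1 / (3 * 0.247) = 1.349528 cm
L = sqrt(D / Sigma_a)
L = sqrt(1.349528 / 0.0651)
L = 4.5530 cm

4.5530


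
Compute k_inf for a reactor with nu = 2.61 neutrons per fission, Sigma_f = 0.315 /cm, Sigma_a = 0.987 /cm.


k_inf = nu * Sigma_f / Sigma_a
k_inf = 2.61 * 0.315 / 0.987
k_inf = 0.83298

0.83298


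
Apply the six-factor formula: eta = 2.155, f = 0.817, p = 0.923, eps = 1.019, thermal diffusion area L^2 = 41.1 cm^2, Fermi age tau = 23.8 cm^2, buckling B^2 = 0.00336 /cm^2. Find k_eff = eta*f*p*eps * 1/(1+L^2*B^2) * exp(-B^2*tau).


k_inf = eta*f*p*eps = 2.155*0.817*0.923*1.019 = 1.655942
P_TNL = 1/(1 + L^2*B^2) = 1/(1 + 41.1*0.00336) = 0.8786605
P_FNL = exp(-B^2*tau) = exp(-0.00336*23.8) = 0.9231459
k_eff = k_inf * P_TNL * P_FNL = 1.655942 * 0.8786605 * 0.9231459
k_eff = 1.3432

1.3432


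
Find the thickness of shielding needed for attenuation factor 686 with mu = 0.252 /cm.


x = ln(factor) / mu
x = ln(686) / 0.252
x = 25.916 cm

25.916


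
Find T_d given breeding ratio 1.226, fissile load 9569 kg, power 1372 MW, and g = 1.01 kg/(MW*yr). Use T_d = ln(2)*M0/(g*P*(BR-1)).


Breeding gain G = BR - 1 = 1.226 - 1 = 0.226
Fissile production rate = g * P * G = 1.01 * 1372 * 0.226 = 313.17272 kg/yr
T_d = ln(2) * M0 / (g * P * G)
T_d = ln(2) * 9569 / 313.17272 = 21.179 yr

21.179


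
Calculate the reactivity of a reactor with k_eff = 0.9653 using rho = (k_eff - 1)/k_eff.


rho = (k_eff - 1) / k_eff
rho = (0.9653 - 1) / 0.9653
rho = -0.035947

-0.035947


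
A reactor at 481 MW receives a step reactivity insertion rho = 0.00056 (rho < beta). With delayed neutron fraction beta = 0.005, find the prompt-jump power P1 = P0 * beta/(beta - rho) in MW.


P1/P0 = beta / (beta - rho)
P1/P0 = 0.005 / (0.005 - 0.00056) = 1.126126
P1 = 481 * 1.126126 = 541.67 MW

541.67


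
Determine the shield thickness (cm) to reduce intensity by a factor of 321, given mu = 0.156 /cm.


x = ln(factor) / mu
x = ln(321) / 0.156
x = 36.996 cm

36.996


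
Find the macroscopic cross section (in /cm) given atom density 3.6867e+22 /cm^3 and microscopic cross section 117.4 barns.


Sigma = N * sigma_barns * 1e-24
Sigma = 3.6867e+22 * 117.4 * 1e-24
Sigma = 4.3282 /cm

4.3282


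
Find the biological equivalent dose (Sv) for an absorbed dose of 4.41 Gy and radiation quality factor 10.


H = D * Q
H = 4.41 * 10
H = 44.100 Sv

44.100


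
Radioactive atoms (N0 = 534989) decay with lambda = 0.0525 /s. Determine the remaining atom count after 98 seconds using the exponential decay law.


N = N0 * exp(-lambda * t)
N = 534989 * exp(-0.0525 * 98)
N = 3118.2

3118.2


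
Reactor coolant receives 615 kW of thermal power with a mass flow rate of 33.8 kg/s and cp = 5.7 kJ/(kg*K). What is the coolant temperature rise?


dT = Q / (m_dot * cp)
dT = 615 / (33.8 * 5.7)
dT = 3.1922 C

3.1922


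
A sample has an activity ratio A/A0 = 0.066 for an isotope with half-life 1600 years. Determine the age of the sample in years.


lambda = ln(2) / t_half = ln(2) / 1600 = 4.332170e-04 /yr
t = -ln(A/A0) / lambda
t = -ln(0.066) / 4.332170e-04
t = 6274.2 yr

6274.2


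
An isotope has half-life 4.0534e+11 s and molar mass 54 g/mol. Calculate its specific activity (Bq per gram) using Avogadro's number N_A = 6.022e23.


lambda = ln(2) / t_half = ln(2) / 4.0534e+11 = 1.710039e-12 /s
SA = lambda * N_A / M
SA = 1.710039e-12 * 6.022e23 / 54
SA = 1.9070e+10 Bq/g

1.9070e+10


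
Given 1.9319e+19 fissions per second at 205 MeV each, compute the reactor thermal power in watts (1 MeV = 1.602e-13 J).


P = fission_rate * E_MeV * 1.602e-13
P = 1.9319e+19 * 205 * 1.602e-13
P = 6.3446e+08 W

6.3446e+08


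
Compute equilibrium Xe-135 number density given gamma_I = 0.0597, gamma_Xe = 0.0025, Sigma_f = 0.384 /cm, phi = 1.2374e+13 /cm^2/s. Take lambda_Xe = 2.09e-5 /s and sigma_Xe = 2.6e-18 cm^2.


Xe_eq = (gamma_I + gamma_Xe) * Sigma_f * phi / (lambda_Xe + sigma_Xe * phi)
Numerator = (0.0597 + 0.0025) * 0.384 * 1.2374e+13 = 2.955505e+11
Denominator = 2.09e-5 + 2.6e-18 * 1.2374e+13 = 5.307240e-05
Xe_eq = 2.955505e+11 / 5.307240e-05 = 5.5688e+15 /cm^3

5.5688e+15


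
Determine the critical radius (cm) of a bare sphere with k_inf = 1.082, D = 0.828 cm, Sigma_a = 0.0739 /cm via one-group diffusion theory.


L^2 = D / Sigma_a = 0.828 / 0.0739 = 11.20433 cm^2
B_m^2 = (k_inf - 1) / L^2 = (1.082 - 1) / 11.20433 = 0.007318599 /cm^2
For a bare sphere: B_g = pi/R, so R_c = pi / sqrt(B_m^2)
R_c = pi / sqrt(0.007318599) = 36.723 cm

36.723


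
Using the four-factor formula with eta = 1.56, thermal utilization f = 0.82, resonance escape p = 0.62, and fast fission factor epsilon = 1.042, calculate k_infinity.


k_inf = eta * f * p * epsilon
k_inf = 1.56 * 0.82 * 0.62 * 1.042
k_inf = 0.82641

0.82641


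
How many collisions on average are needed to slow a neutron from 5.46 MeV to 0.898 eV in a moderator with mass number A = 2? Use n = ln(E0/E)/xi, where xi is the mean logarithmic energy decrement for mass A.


xi = 1 + (A-1)^2/(2A)*ln((A-1)/(A+1)) = 0.7253469 (for A = 2)
n = ln(E0/E) / xi
n = ln(5.46e6 / 0.898) / 0.7253469
n = ln(6.080178e+06) / 0.7253469 = 21.535

21.535


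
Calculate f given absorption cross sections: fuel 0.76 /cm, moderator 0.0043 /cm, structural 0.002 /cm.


f = Sigma_a_fuel / (Sigma_a_fuel + Sigma_a_mod + Sigma_a_other)
f = 0.76 / (0.76 + 0.0043 + 0.002)
f = 0.99178

0.99178


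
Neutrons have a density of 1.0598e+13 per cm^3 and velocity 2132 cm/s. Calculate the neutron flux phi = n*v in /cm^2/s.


phi = n * v
phi = 1.0598e+13 * 2132
phi = 2.2595e+16 /cm^2/s

2.2595e+16


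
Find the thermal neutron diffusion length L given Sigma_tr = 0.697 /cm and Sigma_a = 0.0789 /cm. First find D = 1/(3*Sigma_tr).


D = 1 / (3 * Sigma_tr) = 1 / (3 * 0.697) = 0.4782401 cm
L = sqrt(D / Sigma_a)
L = sqrt(0.4782401 / 0.0789)
L = 2.4620 cm

2.4620


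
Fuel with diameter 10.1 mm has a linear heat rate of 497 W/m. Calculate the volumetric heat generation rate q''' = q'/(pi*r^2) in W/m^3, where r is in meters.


r = D / 2 / 1000 = 10.1 / 2 / 1000 = 0.00505 m
q''' = q' / (pi * r^2)
q''' = 497 / (pi * 0.00505^2)
q''' = 6.2033e+06 W/m^3

6.2033e+06


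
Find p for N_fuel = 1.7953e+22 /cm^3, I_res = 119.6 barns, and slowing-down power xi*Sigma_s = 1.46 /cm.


p = exp(-N * I * 1e-24 / (xi*Sigma_s))
p = exp(-1.7953e+22 * 119.6 * 1e-24 / 1.46)
p = 0.22977

0.22977


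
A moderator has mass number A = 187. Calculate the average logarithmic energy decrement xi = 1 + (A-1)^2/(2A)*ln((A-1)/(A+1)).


xi = 1 + (A-1)^2/(2A) * ln((A-1)/(A+1))
xi = 1 + (187-1)^2/(2*187) * ln((187-1)/(187 +1))
xi = 0.010657

0.010657


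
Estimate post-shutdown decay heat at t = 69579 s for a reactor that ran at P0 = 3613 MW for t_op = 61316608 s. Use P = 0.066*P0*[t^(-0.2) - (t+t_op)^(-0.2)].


P/P0 = 0.066 * [t^(-0.2) - (t + t_op)^(-0.2)]
P/P0 = 0.066 * [69579^(-0.2) - (69579 + 61316608)^(-0.2)]
P/P0 = 0.066 * [0.1075237 - 0.02769401] = 0.005268760
P = 3613 * 0.005268760 = 19.036 MW

19.036


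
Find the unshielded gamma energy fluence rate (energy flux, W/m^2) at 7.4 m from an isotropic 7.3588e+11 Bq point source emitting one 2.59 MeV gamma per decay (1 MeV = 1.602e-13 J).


psi = A * E * 1.602e-13 / (4*pi*r^2)
psi = 7.3588e+11 * 2.59 * 1.602e-13 / (4*pi*7.4^2)
psi = 4.4371e-04 W/m^2

4.4371e-04


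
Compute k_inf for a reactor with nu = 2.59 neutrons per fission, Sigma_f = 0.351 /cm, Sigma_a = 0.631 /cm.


k_inf = nu * Sigma_f / Sigma_a
k_inf = 2.59 * 0.351 / 0.631
k_inf = 1.4407

1.4407


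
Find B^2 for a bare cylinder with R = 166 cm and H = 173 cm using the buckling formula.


B^2 = (2.405/R)^2 + (pi/H)^2
B^2 = (2.405/166)^2 + (pi/173)^2
B^2 = 5.3967e-04 /cm^2

5.3967e-04


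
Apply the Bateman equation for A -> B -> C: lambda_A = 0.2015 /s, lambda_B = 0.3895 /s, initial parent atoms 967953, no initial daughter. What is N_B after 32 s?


N_B(t) = lambda_A * N_A0 / (lambda_B - lambda_A) * [exp(-lambda_A*t) - exp(-lambda_B*t)]
exp(-0.2015*32) = 0.001583686; exp(-0.3895*32) = 3.863257e-06
N_B = 0.2015 * 967953 / (0.3895 - 0.2015) * (0.001583686 - 3.863257e-06)
N_B = 1639.0

1639.0


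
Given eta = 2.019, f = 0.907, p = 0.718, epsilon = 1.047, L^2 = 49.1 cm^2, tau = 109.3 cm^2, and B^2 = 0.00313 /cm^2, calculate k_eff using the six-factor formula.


k_inf = eta*f*p*eps = 2.019*0.907*0.718*1.047 = 1.376622
P_TNL = 1/(1 + L^2*B^2) = 1/(1 + 49.1*0.00313) = 0.8667892
P_FNL = exp(-B^2*tau) = exp(-0.00313*109.3) = 0.7102708
k_eff = k_inf * P_TNL * P_FNL = 1.376622 * 0.8667892 * 0.7102708
k_eff = 0.84752

0.84752


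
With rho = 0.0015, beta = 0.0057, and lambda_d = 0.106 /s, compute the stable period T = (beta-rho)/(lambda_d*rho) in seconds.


T = (beta - rho) / (lambda_d * rho)
T = (0.0057 - 0.0015) / (0.106 * 0.0015)
T = 26.415 s

26.415


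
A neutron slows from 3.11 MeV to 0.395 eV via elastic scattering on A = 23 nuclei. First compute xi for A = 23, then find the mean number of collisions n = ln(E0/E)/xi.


xi = 1 + (A-1)^2/(2A)*ln((A-1)/(A+1)) = 0.08448899 (for A = 23)
n = ln(E0/E) / xi
n = ln(3.11e6 / 0.395) / 0.08448899
n = ln(7.873418e+06) / 0.08448899 = 187.94

187.94


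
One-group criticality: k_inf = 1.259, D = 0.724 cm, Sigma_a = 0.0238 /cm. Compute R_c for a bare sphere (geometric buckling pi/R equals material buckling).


L^2 = D / Sigma_a = 0.724 / 0.0238 = 30.42017 cm^2
B_m^2 = (k_inf - 1) / L^2 = (1.259 - 1) / 30.42017 = 0.008514088 /cm^2
For a bare sphere: B_g = pi/R, so R_c = pi / sqrt(B_m^2)
R_c = pi / sqrt(0.008514088) = 34.047 cm

34.047


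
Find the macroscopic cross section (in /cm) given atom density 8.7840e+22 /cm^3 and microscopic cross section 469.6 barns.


Sigma = N * sigma_barns * 1e-24
Sigma = 8.7840e+22 * 469.6 * 1e-24
Sigma = 41.250 /cm

41.250


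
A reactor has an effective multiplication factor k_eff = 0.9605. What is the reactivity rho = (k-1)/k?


rho = (k_eff - 1) / k_eff
rho = (0.9605 - 1) / 0.9605
rho = -0.041124

-0.041124


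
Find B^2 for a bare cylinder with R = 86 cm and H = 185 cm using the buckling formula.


B^2 = (2.405/R)^2 + (pi/H)^2
B^2 = (2.405/86)^2 + (pi/185)^2
B^2 = 0.0010704 /cm^2

0.0010704


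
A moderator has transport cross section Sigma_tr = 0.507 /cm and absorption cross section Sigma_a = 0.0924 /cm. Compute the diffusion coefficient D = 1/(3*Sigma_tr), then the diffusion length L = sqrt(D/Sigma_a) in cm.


D = 1 / (3 * Sigma_tr) = 1 / (3 * 0.507) = 0.6574622 cm
L = sqrt(D / Sigma_a)
L = sqrt(0.6574622 / 0.0924)
L = 2.6675 cm

2.6675


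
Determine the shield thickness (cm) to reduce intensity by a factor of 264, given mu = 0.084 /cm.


x = ln(factor) / mu
x = ln(264) / 0.084
x = 66.380 cm

66.380


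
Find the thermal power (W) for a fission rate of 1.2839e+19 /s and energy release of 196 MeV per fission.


P = fission_rate * E_MeV * 1.602e-13
P = 1.2839e+19 * 196 * 1.602e-13
P = 4.0313e+08 W

4.0313e+08


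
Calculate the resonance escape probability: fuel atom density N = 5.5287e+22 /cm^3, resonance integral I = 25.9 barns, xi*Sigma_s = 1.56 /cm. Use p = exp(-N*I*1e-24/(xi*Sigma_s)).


p = exp(-N * I * 1e-24 / (xi*Sigma_s))
p = exp(-5.5287e+22 * 25.9 * 1e-24 / 1.56)
p = 0.39935

0.39935


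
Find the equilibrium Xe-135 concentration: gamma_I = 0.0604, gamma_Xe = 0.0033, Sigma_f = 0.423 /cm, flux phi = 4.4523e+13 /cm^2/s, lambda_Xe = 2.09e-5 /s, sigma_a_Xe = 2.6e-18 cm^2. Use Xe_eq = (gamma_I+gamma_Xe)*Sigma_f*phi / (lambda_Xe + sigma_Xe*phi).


Xe_eq = (gamma_I + gamma_Xe) * Sigma_f * phi / (lambda_Xe + sigma_Xe * phi)
Numerator = (0.0604 + 0.0033) * 0.423 * 4.4523e+13 = 1.199677e+12
Denominator = 2.09e-5 + 2.6e-18 * 4.4523e+13 = 1.366598e-04
Xe_eq = 1.199677e+12 / 1.366598e-04 = 8.7786e+15 /cm^3

8.7786e+15


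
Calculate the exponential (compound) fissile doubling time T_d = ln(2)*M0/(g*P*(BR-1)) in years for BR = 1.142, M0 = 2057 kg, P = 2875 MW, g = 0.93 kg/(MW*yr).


Breeding gain G = BR - 1 = 1.142 - 1 = 0.142
Fissile production rate = g * P * G = 0.93 * 2875 * 0.142 = 379.6725 kg/yr
T_d = ln(2) * M0 / (g * P * G)
T_d = ln(2) * 2057 / 379.6725 = 3.7554 yr

3.7554


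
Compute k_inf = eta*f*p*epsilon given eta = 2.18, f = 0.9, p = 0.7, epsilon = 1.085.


k_inf = eta * f * p * epsilon
k_inf = 2.18 * 0.9 * 0.7 * 1.085
k_inf = 1.4901

1.4901


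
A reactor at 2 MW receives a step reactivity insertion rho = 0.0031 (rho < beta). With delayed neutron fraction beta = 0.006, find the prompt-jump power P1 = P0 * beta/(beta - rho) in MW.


P1/P0 = beta / (beta - rho)
P1/P0 = 0.006 / (0.006 - 0.0031) = 2.068966
P1 = 2 * 2.068966 = 4.1379 MW

4.1379


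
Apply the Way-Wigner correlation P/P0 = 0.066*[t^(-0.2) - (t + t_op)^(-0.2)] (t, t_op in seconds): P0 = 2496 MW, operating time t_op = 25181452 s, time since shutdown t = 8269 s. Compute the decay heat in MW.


P/P0 = 0.066 * [t^(-0.2) - (t + t_op)^(-0.2)]
P/P0 = 0.066 * [8269^(-0.2) - (8269 + 25181452)^(-0.2)]
P/P0 = 0.066 * [0.1646302 - 0.03309446] = 0.008681359
P = 2496 * 0.008681359 = 21.669 MW

21.669


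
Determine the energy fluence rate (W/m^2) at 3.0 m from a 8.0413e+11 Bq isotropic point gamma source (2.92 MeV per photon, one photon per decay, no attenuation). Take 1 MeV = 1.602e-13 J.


psi = A * E * 1.602e-13 / (4*pi*r^2)
psi = 8.0413e+11 * 2.92 * 1.602e-13 / (4*pi*3.0^2)
psi = 0.0033260 W/m^2

0.0033260


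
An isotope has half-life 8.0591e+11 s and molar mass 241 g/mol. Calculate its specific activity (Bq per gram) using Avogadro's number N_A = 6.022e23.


lambda = ln(2) / t_half = ln(2) / 8.0591e+11 = 8.600801e-13 /s
SA = lambda * N_A / M
SA = 8.600801e-13 * 6.022e23 / 241
SA = 2.1491e+09 Bq/g

2.1491e+09


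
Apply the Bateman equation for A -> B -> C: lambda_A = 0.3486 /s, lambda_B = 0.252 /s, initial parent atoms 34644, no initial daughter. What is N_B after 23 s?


N_B(t) = lambda_A * N_A0 / (lambda_B - lambda_A) * [exp(-lambda_A*t) - exp(-lambda_B*t)]
exp(-0.3486*23) = 3.295442e-04; exp(-0.252*23) = 0.003039689
N_B = 0.3486 * 34644 / (0.252 - 0.3486) * (3.295442e-04 - 0.003039689)
N_B = 338.82

338.82


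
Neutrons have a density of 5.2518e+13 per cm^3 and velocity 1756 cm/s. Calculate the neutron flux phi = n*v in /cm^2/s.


phi = n * v
phi = 5.2518e+13 * 1756
phi = 9.2222e+16 /cm^2/s

9.2222e+16


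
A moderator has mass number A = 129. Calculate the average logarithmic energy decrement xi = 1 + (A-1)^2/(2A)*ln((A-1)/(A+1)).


xi = 1 + (A-1)^2/(2A) * ln((A-1)/(A+1))
xi = 1 + (129-1)^2/(2*129) * ln((129-1)/(129 +1))
xi = 0.015424

0.015424


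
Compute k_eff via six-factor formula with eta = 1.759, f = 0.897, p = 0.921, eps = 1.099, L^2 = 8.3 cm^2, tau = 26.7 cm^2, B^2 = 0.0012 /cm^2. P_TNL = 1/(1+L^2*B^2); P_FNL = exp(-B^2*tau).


k_inf = eta*f*p*eps = 1.759*0.897*0.921*1.099 = 1.597039
P_TNL = 1/(1 + L^2*B^2) = 1/(1 + 8.3*0.0012) = 0.9901382
P_FNL = exp(-B^2*tau) = exp(-0.0012*26.7) = 0.9684678
k_eff = k_inf * P_TNL * P_FNL = 1.597039 * 0.9901382 * 0.9684678
k_eff = 1.5314

1.5314


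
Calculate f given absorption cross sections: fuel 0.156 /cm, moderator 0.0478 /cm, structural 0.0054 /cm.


f = Sigma_a_fuel / (Sigma_a_fuel + Sigma_a_mod + Sigma_a_other)
f = 0.156 / (0.156 + 0.0478 + 0.0054)
f = 0.74570

0.74570


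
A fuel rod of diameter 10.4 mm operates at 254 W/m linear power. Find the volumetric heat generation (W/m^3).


r = D / 2 / 1000 = 10.4 / 2 / 1000 = 0.0052 m
q''' = q' / (pi * r^2)
q''' = 254 / (pi * 0.0052^2)
q''' = 2.9900e+06 W/m^3

2.9900e+06


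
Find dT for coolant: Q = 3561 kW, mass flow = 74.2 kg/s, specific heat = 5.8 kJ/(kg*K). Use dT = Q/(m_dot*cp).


dT = Q / (m_dot * cp)
dT = 3561 / (74.2 * 5.8)
dT = 8.2745 C

8.2745


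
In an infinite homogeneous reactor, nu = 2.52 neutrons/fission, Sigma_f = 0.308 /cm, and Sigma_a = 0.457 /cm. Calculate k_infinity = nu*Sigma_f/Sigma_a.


k_inf = nu * Sigma_f / Sigma_a
k_inf = 2.52 * 0.308 / 0.457
k_inf = 1.6984

1.6984


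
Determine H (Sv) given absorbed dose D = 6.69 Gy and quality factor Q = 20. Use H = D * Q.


H = D * Q
H = 6.69 * 20
H = 133.80 Sv

133.80


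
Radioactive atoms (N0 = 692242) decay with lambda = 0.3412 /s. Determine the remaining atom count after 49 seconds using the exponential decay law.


N = N0 * exp(-lambda * t)
N = 692242 * exp(-0.3412 * 49)
N = 0.037964

0.037964


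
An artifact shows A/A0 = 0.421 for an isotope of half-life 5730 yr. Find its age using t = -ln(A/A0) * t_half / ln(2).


lambda = ln(2) / t_half = ln(2) / 5730 = 1.209681e-04 /yr
t = -ln(A/A0) / lambda
t = -ln(0.421) / 1.209681e-04
t = 7151.7 yr

7151.7


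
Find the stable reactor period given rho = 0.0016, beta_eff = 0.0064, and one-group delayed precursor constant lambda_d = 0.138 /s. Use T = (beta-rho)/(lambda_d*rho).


T = (beta - rho) / (lambda_d * rho)
T = (0.0064 - 0.0016) / (0.138 * 0.0016)
T = 21.739 s

21.739


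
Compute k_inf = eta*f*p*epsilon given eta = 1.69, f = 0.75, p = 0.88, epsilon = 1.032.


k_inf = eta * f * p * epsilon
k_inf = 1.69 * 0.75 * 0.88 * 1.032
k_inf = 1.1511

1.1511


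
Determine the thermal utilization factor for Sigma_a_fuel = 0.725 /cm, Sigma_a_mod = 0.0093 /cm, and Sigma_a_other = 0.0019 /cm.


f = Sigma_a_fuel / (Sigma_a_fuel + Sigma_a_mod + Sigma_a_other)
f = 0.725 / (0.725 + 0.0093 + 0.0019)
f = 0.98479

0.98479


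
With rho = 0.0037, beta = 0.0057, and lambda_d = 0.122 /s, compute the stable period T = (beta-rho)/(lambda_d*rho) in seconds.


T = (beta - rho) / (lambda_d * rho)
T = (0.0057 - 0.0037) / (0.122 * 0.0037)
T = 4.4307 s

4.4307


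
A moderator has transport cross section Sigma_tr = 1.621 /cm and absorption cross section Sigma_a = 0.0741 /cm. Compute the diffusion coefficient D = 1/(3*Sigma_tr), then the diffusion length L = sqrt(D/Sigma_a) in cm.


D = 1 / (3 * Sigma_tr) = 1 / (3 * 1.621) = 0.2056344 cm
L = sqrt(D / Sigma_a)
L = sqrt(0.2056344 / 0.0741)
L = 1.6659 cm

1.6659


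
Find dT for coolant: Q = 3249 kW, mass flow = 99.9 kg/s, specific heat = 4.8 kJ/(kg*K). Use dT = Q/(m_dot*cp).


dT = Q / (m_dot * cp)
dT = 3249 / (99.9 * 4.8)
dT = 6.7755 C

6.7755


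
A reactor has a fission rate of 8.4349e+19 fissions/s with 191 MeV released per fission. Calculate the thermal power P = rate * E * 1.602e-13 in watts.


P = fission_rate * E_MeV * 1.602e-13
P = 8.4349e+19 * 191 * 1.602e-13
P = 2.5809e+09 W

2.5809e+09


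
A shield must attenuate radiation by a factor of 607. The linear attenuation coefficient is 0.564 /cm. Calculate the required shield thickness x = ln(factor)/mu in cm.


x = ln(factor) / mu
x = ln(607) / 0.564
x = 11.363 cm

11.363


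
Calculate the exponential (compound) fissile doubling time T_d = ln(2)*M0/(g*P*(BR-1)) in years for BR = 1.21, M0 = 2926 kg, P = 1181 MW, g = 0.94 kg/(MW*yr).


Breeding gain G = BR - 1 = 1.21 - 1 = 0.21
Fissile production rate = g * P * G = 0.94 * 1181 * 0.21 = 233.1294 kg/yr
T_d = ln(2) * M0 / (g * P * G)
T_d = ln(2) * 2926 / 233.1294 = 8.6997 yr

8.6997


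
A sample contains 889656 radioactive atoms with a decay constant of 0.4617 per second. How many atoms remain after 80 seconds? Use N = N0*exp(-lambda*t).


N = N0 * exp(-lambda * t)
N = 889656 * exp(-0.4617 * 80)
N = 8.0932e-11

8.0932e-11


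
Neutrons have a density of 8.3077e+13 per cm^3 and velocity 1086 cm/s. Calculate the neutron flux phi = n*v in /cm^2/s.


phi = n * v
phi = 8.3077e+13 * 1086
phi = 9.0222e+16 /cm^2/s

9.0222e+16


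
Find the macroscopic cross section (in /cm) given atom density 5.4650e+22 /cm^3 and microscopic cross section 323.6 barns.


Sigma = N * sigma_barns * 1e-24
Sigma = 5.4650e+22 * 323.6 * 1e-24
Sigma = 17.685 /cm

17.685


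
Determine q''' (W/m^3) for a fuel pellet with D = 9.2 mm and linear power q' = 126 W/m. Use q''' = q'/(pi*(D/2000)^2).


r = D / 2 / 1000 = 9.2 / 2 / 1000 = 0.0046 m
q''' = q' / (pi * r^2)
q''' = 126 / (pi * 0.0046^2)
q''' = 1.8954e+06 W/m^3

1.8954e+06


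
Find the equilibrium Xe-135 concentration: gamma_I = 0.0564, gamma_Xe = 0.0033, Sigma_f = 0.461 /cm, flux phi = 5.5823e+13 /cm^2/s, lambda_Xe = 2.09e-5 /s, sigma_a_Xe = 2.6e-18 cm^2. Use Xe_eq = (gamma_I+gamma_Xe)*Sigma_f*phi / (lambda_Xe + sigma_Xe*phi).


Xe_eq = (gamma_I + gamma_Xe) * Sigma_f * phi / (lambda_Xe + sigma_Xe * phi)
Numerator = (0.0564 + 0.0033) * 0.461 * 5.5823e+13 = 1.536344e+12
Denominator = 2.09e-5 + 2.6e-18 * 5.5823e+13 = 1.660398e-04
Xe_eq = 1.536344e+12 / 1.660398e-04 = 9.2529e+15 /cm^3

9.2529e+15


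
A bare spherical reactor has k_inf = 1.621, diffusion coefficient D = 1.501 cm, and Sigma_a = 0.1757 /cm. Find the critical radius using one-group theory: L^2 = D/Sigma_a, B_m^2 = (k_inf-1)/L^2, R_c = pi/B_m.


L^2 = D / Sigma_a = 1.501 / 0.1757 = 8.542971 cm^2
B_m^2 = (k_inf - 1) / L^2 = (1.621 - 1) / 8.542971 = 0.07269134 /cm^2
For a bare sphere: B_g = pi/R, so R_c = pi / sqrt(B_m^2)
R_c = pi / sqrt(0.07269134) = 11.652 cm

11.652


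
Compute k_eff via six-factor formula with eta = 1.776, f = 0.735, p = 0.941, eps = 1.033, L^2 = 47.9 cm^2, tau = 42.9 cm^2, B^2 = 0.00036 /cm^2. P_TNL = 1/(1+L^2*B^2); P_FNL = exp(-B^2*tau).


k_inf = eta*f*p*eps = 1.776*0.735*0.941*1.033 = 1.268879
P_TNL = 1/(1 + L^2*B^2) = 1/(1 + 47.9*0.00036) = 0.9830483
P_FNL = exp(-B^2*tau) = exp(-0.00036*42.9) = 0.9846746
k_eff = k_inf * P_TNL * P_FNL = 1.268879 * 0.9830483 * 0.9846746
k_eff = 1.2283

1.2283


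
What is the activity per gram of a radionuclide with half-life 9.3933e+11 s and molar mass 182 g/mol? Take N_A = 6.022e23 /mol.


lambda = ln(2) / t_half = ln(2) / 9.3933e+11 = 7.379166e-13 /s
SA = lambda * N_A / M
SA = 7.379166e-13 * 6.022e23 / 182
SA = 2.4416e+09 Bq/g

2.4416e+09


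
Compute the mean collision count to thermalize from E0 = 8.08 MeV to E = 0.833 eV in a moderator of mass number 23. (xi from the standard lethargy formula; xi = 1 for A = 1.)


xi = 1 + (A-1)^2/(2A)*ln((A-1)/(A+1)) = 0.08448899 (for A = 23)
n = ln(E0/E) / xi
n = ln(8.08e6 / 0.833) / 0.08448899
n = ln(9.699880e+06) / 0.08448899 = 190.41

190.41


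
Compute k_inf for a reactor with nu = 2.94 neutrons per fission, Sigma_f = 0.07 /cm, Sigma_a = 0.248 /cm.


k_inf = nu * Sigma_f / Sigma_a
k_inf = 2.94 * 0.07 / 0.248
k_inf = 0.82984

0.82984


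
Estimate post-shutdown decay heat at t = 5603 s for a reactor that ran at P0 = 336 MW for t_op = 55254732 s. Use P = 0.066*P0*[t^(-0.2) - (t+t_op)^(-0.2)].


P/P0 = 0.066 * [t^(-0.2) - (t + t_op)^(-0.2)]
P/P0 = 0.066 * [5603^(-0.2) - (5603 + 55254732)^(-0.2)]
P/P0 = 0.066 * [0.1779573 - 0.02828247] = 0.009878539
P = 336 * 0.009878539 = 3.3192 MW

3.3192


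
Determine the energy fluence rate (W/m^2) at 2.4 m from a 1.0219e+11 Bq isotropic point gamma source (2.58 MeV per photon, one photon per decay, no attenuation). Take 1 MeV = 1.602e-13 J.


psi = A * E * 1.602e-13 / (4*pi*r^2)
psi = 1.0219e+11 * 2.58 * 1.602e-13 / (4*pi*2.4^2)
psi = 5.8352e-04 W/m^2

5.8352e-04


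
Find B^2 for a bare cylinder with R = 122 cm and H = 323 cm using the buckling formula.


B^2 = (2.405/R)^2 + (pi/H)^2
B^2 = (2.405/122)^2 + (pi/323)^2
B^2 = 4.8321e-04 /cm^2

4.8321e-04


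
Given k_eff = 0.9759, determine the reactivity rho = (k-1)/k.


rho = (k_eff - 1) / k_eff
rho = (0.9759 - 1) / 0.9759
rho = -0.024695

-0.024695


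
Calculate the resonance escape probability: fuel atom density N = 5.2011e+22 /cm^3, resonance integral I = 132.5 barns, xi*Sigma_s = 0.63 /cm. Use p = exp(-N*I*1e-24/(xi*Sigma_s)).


p = exp(-N * I * 1e-24 / (xi*Sigma_s))
p = exp(-5.2011e+22 * 132.5 * 1e-24 / 0.63)
p = 1.7755e-05

1.7755e-05


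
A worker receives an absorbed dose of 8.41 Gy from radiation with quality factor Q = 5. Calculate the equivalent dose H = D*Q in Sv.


H = D * Q
H = 8.41 * 5
H = 42.050 Sv

42.050


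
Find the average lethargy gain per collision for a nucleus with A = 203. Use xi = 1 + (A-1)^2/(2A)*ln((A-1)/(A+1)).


xi = 1 + (A-1)^2/(2A) * ln((A-1)/(A+1))
xi = 1 + (203-1)^2/(2*203) * ln((203-1)/(203 +1))
xi = 0.0098199

0.0098199


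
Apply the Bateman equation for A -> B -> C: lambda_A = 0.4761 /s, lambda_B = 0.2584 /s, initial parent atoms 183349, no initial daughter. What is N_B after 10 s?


N_B(t) = lambda_A * N_A0 / (lambda_B - lambda_A) * [exp(-lambda_A*t) - exp(-lambda_B*t)]
exp(-0.4761*10) = 0.008557048; exp(-0.2584*10) = 0.07547151
N_B = 0.4761 * 183349 / (0.2584 - 0.4761) * (0.008557048 - 0.07547151)
N_B = 26831

26831


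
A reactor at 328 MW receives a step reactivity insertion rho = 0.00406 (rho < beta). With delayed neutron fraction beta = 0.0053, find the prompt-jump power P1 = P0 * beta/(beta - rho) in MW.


P1/P0 = beta / (beta - rho)
P1/P0 = 0.0053 / (0.0053 - 0.00406) = 4.274194
P1 = 328 * 4.274194 = 1401.9 MW

1401.9


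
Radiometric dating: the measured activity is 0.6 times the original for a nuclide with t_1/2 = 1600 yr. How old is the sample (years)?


lambda = ln(2) / t_half = ln(2) / 1600 = 4.332170e-04 /yr
t = -ln(A/A0) / lambda
t = -ln(0.6) / 4.332170e-04
t = 1179.1 yr

1179.1


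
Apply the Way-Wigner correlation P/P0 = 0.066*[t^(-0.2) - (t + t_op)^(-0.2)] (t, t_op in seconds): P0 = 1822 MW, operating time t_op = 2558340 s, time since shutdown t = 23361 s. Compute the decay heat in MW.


P/P0 = 0.066 * [t^(-0.2) - (t + t_op)^(-0.2)]
P/P0 = 0.066 * [23361^(-0.2) - (23361 + 2558340)^(-0.2)]
P/P0 = 0.066 * [0.1337524 - 0.05219379] = 0.005382868
P = 1822 * 0.005382868 = 9.8076 MW

9.8076


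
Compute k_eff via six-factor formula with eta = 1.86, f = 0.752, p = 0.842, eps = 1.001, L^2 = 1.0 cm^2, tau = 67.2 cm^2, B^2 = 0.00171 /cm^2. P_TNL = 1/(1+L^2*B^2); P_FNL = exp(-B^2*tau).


k_inf = eta*f*p*eps = 1.86*0.752*0.842*1.001 = 1.178900
P_TNL = 1/(1 + L^2*B^2) = 1/(1 + 1.0*0.00171) = 0.9982929
P_FNL = exp(-B^2*tau) = exp(-0.00171*67.2) = 0.8914446
k_eff = k_inf * P_TNL * P_FNL = 1.178900 * 0.9982929 * 0.8914446
k_eff = 1.0491

1.0491


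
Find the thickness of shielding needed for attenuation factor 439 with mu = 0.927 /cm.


x = ln(factor) / mu
x = ln(439) / 0.927
x = 6.5636 cm

6.5636


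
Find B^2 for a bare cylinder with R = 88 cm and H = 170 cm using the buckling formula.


B^2 = (2.405/R)^2 + (pi/H)^2
B^2 = (2.405/88)^2 + (pi/170)^2
B^2 = 0.0010884 /cm^2

0.0010884


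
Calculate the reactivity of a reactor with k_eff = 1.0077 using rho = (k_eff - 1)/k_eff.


rho = (k_eff - 1) / k_eff
rho = (1.0077 - 1) / 1.0077
rho = 0.0076412

0.0076412


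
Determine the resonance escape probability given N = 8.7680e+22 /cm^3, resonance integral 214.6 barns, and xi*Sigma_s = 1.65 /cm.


p = exp(-N * I * 1e-24 / (xi*Sigma_s))
p = exp(-8.7680e+22 * 214.6 * 1e-24 / 1.65)
p = 1.1154e-05

1.1154e-05


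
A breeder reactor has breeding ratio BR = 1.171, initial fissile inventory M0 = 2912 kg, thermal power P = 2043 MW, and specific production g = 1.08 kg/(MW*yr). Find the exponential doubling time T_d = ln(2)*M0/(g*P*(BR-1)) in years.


Breeding gain G = BR - 1 = 1.171 - 1 = 0.171
Fissile production rate = g * P * G = 1.08 * 2043 * 0.171 = 377.30124 kg/yr
T_d = ln(2) * M0 / (g * P * G)
T_d = ln(2) * 2912 / 377.30124 = 5.3497 yr

5.3497


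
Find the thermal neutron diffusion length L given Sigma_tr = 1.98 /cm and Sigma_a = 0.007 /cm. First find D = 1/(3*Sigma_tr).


D = 1 / (3 * Sigma_tr) = 1 / (3 * 1.98) = 0.1683502 cm
L = sqrt(D / Sigma_a)
L = sqrt(0.1683502 / 0.007)
L = 4.9041 cm

4.9041


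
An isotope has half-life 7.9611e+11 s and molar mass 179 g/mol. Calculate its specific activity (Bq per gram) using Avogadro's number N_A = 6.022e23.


lambda = ln(2) / t_half = ln(2) / 7.9611e+11 = 8.706676e-13 /s
SA = lambda * N_A / M
SA = 8.706676e-13 * 6.022e23 / 179
SA = 2.9291e+09 Bq/g

2.9291e+09


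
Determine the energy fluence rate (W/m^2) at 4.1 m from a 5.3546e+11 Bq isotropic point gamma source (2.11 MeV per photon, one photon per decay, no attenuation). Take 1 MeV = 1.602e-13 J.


psi = A * E * 1.602e-13 / (4*pi*r^2)
psi = 5.3546e+11 * 2.11 * 1.602e-13 / (4*pi*4.1^2)
psi = 8.5683e-04 W/m^2

8.5683e-04


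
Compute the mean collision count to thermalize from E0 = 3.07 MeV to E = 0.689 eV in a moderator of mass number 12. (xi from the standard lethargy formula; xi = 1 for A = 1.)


xi = 1 + (A-1)^2/(2A)*ln((A-1)/(A+1)) = 0.1577690 (for A = 12)
n = ln(E0/E) / xi
n = ln(3.07e6 / 0.689) / 0.1577690
n = ln(4.455733e+06) / 0.1577690 = 97.039

97.039


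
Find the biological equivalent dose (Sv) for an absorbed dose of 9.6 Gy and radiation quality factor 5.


H = D * Q
H = 9.6 * 5
H = 48.000 Sv

48.000


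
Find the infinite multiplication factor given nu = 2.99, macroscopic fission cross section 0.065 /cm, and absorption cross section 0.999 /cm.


k_inf = nu * Sigma_f / Sigma_a
k_inf = 2.99 * 0.065 / 0.999
k_inf = 0.19454

0.19454


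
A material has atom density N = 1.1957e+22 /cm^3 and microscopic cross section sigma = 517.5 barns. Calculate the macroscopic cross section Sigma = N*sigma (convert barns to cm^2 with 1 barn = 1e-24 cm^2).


Sigma = N * sigma_barns * 1e-24
Sigma = 1.1957e+22 * 517.5 * 1e-24
Sigma = 6.1877 /cm

6.1877


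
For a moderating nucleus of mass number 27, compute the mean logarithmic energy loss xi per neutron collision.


xi = 1 + (A-1)^2/(2A) * ln((A-1)/(A+1))
xi = 1 + (27-1)^2/(2*27) * ln((27-1)/(27 +1))
xi = 0.072278

0.072278


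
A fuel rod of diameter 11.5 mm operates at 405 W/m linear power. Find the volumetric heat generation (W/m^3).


r = D / 2 / 1000 = 11.5 / 2 / 1000 = 0.00575 m
q''' = q' / (pi * r^2)
q''' = 405 / (pi * 0.00575^2)
q''' = 3.8991e+06 W/m^3

3.8991e+06


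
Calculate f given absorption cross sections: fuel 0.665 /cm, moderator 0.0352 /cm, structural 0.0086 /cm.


f = Sigma_a_fuel / (Sigma_a_fuel + Sigma_a_mod + Sigma_a_other)
f = 0.665 / (0.665 + 0.0352 + 0.0086)
f = 0.93821

0.93821


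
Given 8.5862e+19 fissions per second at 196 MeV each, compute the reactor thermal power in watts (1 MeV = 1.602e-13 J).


P = fission_rate * E_MeV * 1.602e-13
P = 8.5862e+19 * 196 * 1.602e-13
P = 2.6960e+09 W

2.6960e+09


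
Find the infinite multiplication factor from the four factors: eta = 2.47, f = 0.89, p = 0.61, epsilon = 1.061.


k_inf = eta * f * p * epsilon
k_inf = 2.47 * 0.89 * 0.61 * 1.061
k_inf = 1.4228

1.4228


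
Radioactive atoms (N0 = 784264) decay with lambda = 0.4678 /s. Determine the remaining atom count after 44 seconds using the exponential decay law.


N = N0 * exp(-lambda * t)
N = 784264 * exp(-0.4678 * 44)
N = 9.0218e-04

9.0218e-04


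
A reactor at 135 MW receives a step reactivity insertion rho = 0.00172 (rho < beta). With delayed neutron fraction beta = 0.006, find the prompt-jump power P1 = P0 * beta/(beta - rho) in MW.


P1/P0 = beta / (beta - rho)
P1/P0 = 0.006 / (0.006 - 0.00172) = 1.401869
P1 = 135 * 1.401869 = 189.25 MW

189.25


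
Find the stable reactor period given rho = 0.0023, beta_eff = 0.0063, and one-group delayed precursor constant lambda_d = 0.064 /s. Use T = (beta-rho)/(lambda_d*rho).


T = (beta - rho) / (lambda_d * rho)
T = (0.0063 - 0.0023) / (0.064 * 0.0023)
T = 27.174 s

27.174


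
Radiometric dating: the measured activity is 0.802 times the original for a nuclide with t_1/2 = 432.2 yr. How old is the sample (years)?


lambda = ln(2) / t_half = ln(2) / 432.2 = 0.001603765 /yr
t = -ln(A/A0) / lambda
t = -ln(0.802) / 0.001603765
t = 137.58 yr

137.58


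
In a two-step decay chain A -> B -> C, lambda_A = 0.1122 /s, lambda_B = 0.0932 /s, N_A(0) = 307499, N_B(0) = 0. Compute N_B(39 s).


N_B(t) = lambda_A * N_A0 / (lambda_B - lambda_A) * [exp(-lambda_A*t) - exp(-lambda_B*t)]
exp(-0.1122*39) = 0.01257808; exp(-0.0932*39) = 0.02638921
N_B = 0.1122 * 307499 / (0.0932 - 0.1122) * (0.01257808 - 0.02638921)
N_B = 25079

25079


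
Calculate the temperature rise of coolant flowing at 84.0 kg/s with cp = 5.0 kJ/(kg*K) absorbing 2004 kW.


dT = Q / (m_dot * cp)
dT = 2004 / (84.0 * 5.0)
dT = 4.7714 C

4.7714
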